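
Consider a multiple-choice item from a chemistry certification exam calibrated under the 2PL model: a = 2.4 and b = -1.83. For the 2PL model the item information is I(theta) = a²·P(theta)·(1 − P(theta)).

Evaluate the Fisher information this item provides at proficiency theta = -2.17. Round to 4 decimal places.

P = 1/(1+e^{0.8160}) = 0.3066
P(1−P) = 0.3066 × 0.6934 = 0.2126
I = a² × P(1−P) = 2.4² × 0.2126 = 1.22459

1.2246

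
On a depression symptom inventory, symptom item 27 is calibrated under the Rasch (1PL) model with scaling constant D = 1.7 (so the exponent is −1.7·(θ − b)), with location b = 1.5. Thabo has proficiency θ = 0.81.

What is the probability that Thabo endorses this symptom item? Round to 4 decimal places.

0.2363

P(θ) = 1 / (1 + exp(−D·(θ − b)))
Exponent: 1.7 × (0.81 − 1.5) = -1.1730
1/(1 + e^{1.1730}) = 0.2363
P = 0.2363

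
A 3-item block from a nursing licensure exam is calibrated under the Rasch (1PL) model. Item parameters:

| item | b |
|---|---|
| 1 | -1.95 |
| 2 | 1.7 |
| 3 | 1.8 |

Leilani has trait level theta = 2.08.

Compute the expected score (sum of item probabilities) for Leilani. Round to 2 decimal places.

P(theta) = 1 / (1 + exp(−(theta − b)))
P_1 = 1/(1+e^{-4.0300}) = 0.9825
P_2 = 1/(1+e^{-0.3800}) = 0.5939
P_3 = 1/(1+e^{-0.2800}) = 0.5695
E[score] = 0.9825 + 0.5939 + 0.5695 = 2.1460

2.15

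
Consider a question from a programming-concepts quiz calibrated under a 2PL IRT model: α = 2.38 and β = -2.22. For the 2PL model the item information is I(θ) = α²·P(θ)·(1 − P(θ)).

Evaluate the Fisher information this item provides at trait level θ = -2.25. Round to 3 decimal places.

1.414

P = 1/(1+e^{0.0714}) = 0.4822
P(1−P) = 0.4822 × 0.5178 = 0.2497
I = α² × P(1−P) = 2.38² × 0.2497 = 1.41430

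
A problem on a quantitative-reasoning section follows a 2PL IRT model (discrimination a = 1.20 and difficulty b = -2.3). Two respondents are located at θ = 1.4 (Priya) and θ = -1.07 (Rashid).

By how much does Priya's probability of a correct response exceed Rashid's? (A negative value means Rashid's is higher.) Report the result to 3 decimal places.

0.174

P(θ) = 1 / (1 + exp(−a(θ − b)))
P(Priya) = 0.9883  [exponent 4.4400]
P(Rashid) = 0.8140  [exponent 1.4760]
Difference = 0.9883 − 0.8140 = 0.1744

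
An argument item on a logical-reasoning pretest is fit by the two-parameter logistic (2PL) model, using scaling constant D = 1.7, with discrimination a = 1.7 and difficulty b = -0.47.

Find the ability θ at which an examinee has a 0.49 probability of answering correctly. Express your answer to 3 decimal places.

P(θ) = 1 / (1 + exp(−D·a(θ − b)))
logit = ln(0.4900/0.5100) = -0.0400
θ = b + logit/(1.7·a) = -0.47 + (-0.0400)/2.8900 = -0.4838

-0.484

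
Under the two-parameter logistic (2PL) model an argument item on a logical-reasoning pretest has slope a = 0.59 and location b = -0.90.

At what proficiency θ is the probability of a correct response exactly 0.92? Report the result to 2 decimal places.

P(θ) = 1 / (1 + exp(−a(θ − b)))
logit = ln(0.9200/0.0800) = 2.4423
θ = b + logit/(a) = -0.90 + 2.4423/0.5900 = 3.2396

3.24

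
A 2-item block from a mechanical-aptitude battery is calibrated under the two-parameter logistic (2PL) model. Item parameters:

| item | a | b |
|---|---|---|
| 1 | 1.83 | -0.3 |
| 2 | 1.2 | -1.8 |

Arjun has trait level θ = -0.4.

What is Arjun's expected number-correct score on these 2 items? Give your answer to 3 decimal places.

P(θ) = 1 / (1 + exp(−a(θ − b)))
P_1 = 1/(1+e^{0.1830}) = 0.4544
P_2 = 1/(1+e^{-1.6800}) = 0.8429
E[score] = 0.4544 + 0.8429 = 1.2973

1.297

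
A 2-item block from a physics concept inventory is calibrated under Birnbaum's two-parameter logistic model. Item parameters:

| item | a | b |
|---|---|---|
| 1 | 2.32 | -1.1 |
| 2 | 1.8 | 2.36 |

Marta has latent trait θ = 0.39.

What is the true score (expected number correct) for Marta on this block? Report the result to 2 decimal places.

1.00

P(θ) = 1 / (1 + exp(−a(θ − b)))
P_1 = 1/(1+e^{-3.4568}) = 0.9694
P_2 = 1/(1+e^{3.5460}) = 0.0280
E[score] = 0.9694 + 0.0280 = 0.9975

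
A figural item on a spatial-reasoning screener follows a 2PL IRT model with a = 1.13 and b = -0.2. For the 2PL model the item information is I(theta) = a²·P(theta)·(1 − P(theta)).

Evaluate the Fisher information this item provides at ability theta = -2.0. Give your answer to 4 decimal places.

0.1306

P = 1/(1+e^{2.0340}) = 0.1157
P(1−P) = 0.1157 × 0.8843 = 0.1023
I = a² × P(1−P) = 1.13² × 0.1023 = 0.13062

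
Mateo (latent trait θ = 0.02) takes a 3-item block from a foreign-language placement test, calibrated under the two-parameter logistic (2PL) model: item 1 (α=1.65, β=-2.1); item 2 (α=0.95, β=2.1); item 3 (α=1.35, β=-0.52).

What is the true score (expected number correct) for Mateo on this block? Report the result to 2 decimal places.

P(θ) = 1 / (1 + exp(−α(θ − β)))
P_1 = 1/(1+e^{-3.4980}) = 0.9706
P_2 = 1/(1+e^{1.9760}) = 0.1217
P_3 = 1/(1+e^{-0.7290}) = 0.6746
E[score] = 0.9706 + 0.1217 + 0.6746 = 1.7670

1.77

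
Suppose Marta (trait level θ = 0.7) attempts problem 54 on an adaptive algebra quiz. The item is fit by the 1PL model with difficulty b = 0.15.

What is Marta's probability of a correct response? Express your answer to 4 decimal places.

P(θ) = 1 / (1 + exp(−(θ − b)))
Exponent: (0.7 − 0.15) = 0.5500
1/(1 + e^{-0.5500}) = 0.6341
P = 0.6341

0.6341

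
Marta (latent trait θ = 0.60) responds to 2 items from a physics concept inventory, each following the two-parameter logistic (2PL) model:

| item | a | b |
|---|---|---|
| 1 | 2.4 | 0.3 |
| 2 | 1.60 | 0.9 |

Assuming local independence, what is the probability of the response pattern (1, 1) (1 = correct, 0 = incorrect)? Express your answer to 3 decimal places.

P(θ) = 1 / (1 + exp(−a(θ − b)))
P_1 = 1/(1+e^{-0.7200}) = 0.6726
P_2 = 1/(1+e^{0.4800}) = 0.3823
L = P_1 × P_2 = 0.6726 × 0.3823 = 0.25711

0.257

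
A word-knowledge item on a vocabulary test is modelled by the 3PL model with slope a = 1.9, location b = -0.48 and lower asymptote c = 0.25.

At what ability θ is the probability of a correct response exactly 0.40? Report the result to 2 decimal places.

-1.21

P(θ) = c + (1 − c) · 1 / (1 + exp(−a(θ − b)))
Remove guessing floor: (0.40 − 0.25)/(1 − 0.25) = 0.2000
logit = ln(0.2000/0.8000) = -1.3863
θ = b + logit/(a) = -0.48 + (-1.3863)/1.9000 = -1.2096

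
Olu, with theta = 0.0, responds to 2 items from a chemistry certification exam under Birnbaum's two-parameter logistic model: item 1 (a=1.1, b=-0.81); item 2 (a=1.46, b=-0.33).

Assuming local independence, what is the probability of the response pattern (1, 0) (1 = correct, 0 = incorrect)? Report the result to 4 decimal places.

P(theta) = 1 / (1 + exp(−a(theta − b)))
P_1 = 1/(1+e^{-0.8910}) = 0.7091
P_2 = 1/(1+e^{-0.4818}) = 0.6182
L = P_1 × (1−P_2) = 0.7091 × 0.3818 = 0.27075

0.2708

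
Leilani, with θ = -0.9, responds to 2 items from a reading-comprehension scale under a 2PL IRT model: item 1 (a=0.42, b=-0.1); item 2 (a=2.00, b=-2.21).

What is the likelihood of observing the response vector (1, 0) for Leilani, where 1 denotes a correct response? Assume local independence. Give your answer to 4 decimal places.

0.0283

P(θ) = 1 / (1 + exp(−a(θ − b)))
P_1 = 1/(1+e^{0.3360}) = 0.4168
P_2 = 1/(1+e^{-2.6200}) = 0.9321
L = P_1 × (1−P_2) = 0.4168 × 0.0679 = 0.02828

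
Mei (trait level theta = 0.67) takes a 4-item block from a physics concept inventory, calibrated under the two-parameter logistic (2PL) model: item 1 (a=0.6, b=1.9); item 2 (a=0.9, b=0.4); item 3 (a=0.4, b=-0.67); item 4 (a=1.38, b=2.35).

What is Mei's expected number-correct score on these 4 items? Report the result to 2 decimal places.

P(theta) = 1 / (1 + exp(−a(theta − b)))
P_1 = 1/(1+e^{0.7380}) = 0.3234
P_2 = 1/(1+e^{-0.2430}) = 0.5605
P_3 = 1/(1+e^{-0.5360}) = 0.6309
P_4 = 1/(1+e^{2.3184}) = 0.0896
E[score] = 0.3234 + 0.5605 + 0.6309 + 0.0896 = 1.6044

1.60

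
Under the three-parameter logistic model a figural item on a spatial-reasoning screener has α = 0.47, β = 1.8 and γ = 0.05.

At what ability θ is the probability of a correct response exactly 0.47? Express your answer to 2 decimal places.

1.31

P(θ) = γ + (1 − γ) · 1 / (1 + exp(−α(θ − β)))
Remove guessing floor: (0.47 − 0.05)/(1 − 0.05) = 0.4421
logit = ln(0.4421/0.5579) = -0.2326
θ = β + logit/(α) = 1.8 + (-0.2326)/0.4700 = 1.3051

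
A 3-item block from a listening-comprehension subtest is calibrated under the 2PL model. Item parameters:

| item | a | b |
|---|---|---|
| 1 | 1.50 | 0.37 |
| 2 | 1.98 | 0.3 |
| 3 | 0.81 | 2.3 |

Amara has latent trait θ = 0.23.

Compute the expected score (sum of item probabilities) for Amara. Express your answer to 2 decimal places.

P(θ) = 1 / (1 + exp(−a(θ − b)))
P_1 = 1/(1+e^{0.2100}) = 0.4477
P_2 = 1/(1+e^{0.1386}) = 0.4654
P_3 = 1/(1+e^{1.6767}) = 0.1575
E[score] = 0.4477 + 0.4654 + 0.1575 = 1.0706

1.07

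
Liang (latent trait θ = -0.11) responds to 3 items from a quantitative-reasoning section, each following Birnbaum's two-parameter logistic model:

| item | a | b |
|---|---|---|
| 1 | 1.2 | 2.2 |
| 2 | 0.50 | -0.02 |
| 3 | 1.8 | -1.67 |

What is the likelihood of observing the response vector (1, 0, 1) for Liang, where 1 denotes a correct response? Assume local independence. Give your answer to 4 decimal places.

0.0284

P(θ) = 1 / (1 + exp(−a(θ − b)))
P_1 = 1/(1+e^{2.7720}) = 0.0589
P_2 = 1/(1+e^{0.0450}) = 0.4888
P_3 = 1/(1+e^{-2.8080}) = 0.9431
L = P_1 × (1−P_2) × P_3 = 0.0589 × 0.5112 × 0.9431 = 0.02838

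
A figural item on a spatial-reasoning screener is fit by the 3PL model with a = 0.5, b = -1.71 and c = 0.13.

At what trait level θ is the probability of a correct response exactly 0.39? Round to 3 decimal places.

-3.416

P(θ) = c + (1 − c) · 1 / (1 + exp(−a(θ − b)))
Remove guessing floor: (0.39 − 0.13)/(1 − 0.13) = 0.2989
logit = ln(0.2989/0.7011) = -0.8528
θ = b + logit/(a) = -1.71 + (-0.8528)/0.5000 = -3.4156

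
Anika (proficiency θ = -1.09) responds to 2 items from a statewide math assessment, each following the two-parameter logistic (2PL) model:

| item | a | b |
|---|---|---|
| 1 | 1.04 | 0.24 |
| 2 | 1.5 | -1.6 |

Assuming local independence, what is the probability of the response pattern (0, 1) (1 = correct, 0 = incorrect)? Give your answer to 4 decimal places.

0.5456

P(θ) = 1 / (1 + exp(−a(θ − b)))
P_1 = 1/(1+e^{1.3832}) = 0.2005
P_2 = 1/(1+e^{-0.7650}) = 0.6824
L = (1−P_1) × P_2 = 0.7995 × 0.6824 = 0.54561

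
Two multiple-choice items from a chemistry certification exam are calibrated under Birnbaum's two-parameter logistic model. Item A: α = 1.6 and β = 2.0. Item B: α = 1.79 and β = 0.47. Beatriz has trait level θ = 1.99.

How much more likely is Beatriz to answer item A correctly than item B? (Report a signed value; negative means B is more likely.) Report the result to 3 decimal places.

-0.442

P(θ) = 1 / (1 + exp(−α(θ − β)))
P_A = 0.4960
P_B = 0.9382
P_A − P_B = -0.4422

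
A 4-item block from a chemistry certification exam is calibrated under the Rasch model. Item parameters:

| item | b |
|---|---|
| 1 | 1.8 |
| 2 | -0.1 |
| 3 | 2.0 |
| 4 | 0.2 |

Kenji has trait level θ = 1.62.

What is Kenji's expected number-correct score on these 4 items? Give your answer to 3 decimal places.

P(θ) = 1 / (1 + exp(−(θ − b)))
P_1 = 1/(1+e^{0.1800}) = 0.4551
P_2 = 1/(1+e^{-1.7200}) = 0.8481
P_3 = 1/(1+e^{0.3800}) = 0.4061
P_4 = 1/(1+e^{-1.4200}) = 0.8053
E[score] = 0.4551 + 0.8481 + 0.4061 + 0.8053 = 2.5147

2.515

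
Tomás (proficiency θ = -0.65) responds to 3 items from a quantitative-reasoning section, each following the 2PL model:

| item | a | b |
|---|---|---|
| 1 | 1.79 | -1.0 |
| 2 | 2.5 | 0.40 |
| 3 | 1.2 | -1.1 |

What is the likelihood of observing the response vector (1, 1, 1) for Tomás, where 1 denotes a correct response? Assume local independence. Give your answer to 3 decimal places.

P(θ) = 1 / (1 + exp(−a(θ − b)))
P_1 = 1/(1+e^{-0.6265}) = 0.6517
P_2 = 1/(1+e^{2.6250}) = 0.0675
P_3 = 1/(1+e^{-0.5400}) = 0.6318
L = P_1 × P_2 × P_3 = 0.6517 × 0.0675 × 0.6318 = 0.02781

0.028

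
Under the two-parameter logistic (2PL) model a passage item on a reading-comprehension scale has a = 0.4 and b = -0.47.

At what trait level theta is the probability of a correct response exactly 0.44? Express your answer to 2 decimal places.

-1.07

P(theta) = 1 / (1 + exp(−a(theta − b)))
logit = ln(0.4400/0.5600) = -0.2412
theta = b + logit/(a) = -0.47 + (-0.2412)/0.4000 = -1.0729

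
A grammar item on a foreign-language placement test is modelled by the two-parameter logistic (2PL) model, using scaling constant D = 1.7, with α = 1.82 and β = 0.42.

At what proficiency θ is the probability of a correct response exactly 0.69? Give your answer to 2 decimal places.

0.68

P(θ) = 1 / (1 + exp(−D·α(θ − β)))
logit = ln(0.6900/0.3100) = 0.8001
θ = β + logit/(1.7·α) = 0.42 + 0.8001/3.0940 = 0.6786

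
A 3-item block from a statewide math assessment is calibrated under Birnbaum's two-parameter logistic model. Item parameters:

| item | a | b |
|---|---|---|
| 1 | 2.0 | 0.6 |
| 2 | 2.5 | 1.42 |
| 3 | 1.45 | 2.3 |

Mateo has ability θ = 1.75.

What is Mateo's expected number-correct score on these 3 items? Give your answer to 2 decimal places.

1.91

P(θ) = 1 / (1 + exp(−a(θ − b)))
P_1 = 1/(1+e^{-2.3000}) = 0.9089
P_2 = 1/(1+e^{-0.8250}) = 0.6953
P_3 = 1/(1+e^{0.7975}) = 0.3106
E[score] = 0.9089 + 0.6953 + 0.3106 = 1.9147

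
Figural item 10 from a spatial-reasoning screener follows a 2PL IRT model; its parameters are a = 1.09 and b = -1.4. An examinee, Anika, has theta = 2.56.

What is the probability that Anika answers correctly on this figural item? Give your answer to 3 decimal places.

0.987

P(theta) = 1 / (1 + exp(−a(theta − b)))
Exponent: 1.09 × (2.56 − (-1.4)) = 4.3164
1/(1 + e^{-4.3164}) = 0.9868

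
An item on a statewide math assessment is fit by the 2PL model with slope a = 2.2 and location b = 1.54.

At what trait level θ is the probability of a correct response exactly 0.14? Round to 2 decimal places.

0.71

P(θ) = 1 / (1 + exp(−a(θ − b)))
logit = ln(0.1400/0.8600) = -1.8153
θ = b + logit/(a) = 1.54 + (-1.8153)/2.2000 = 0.7149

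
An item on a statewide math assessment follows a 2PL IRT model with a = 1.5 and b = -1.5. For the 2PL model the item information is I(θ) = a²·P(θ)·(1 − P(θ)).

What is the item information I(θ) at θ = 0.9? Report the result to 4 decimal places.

0.0583

P = 1/(1+e^{-3.6000}) = 0.9734
P(1−P) = 0.9734 × 0.0266 = 0.0259
I = a² × P(1−P) = 1.5² × 0.0259 = 0.05825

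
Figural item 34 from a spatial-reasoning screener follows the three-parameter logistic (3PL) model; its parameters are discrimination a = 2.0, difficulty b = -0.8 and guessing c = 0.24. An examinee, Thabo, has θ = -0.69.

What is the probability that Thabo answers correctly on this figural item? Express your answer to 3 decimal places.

0.662

P(θ) = c + (1 − c) · 1 / (1 + exp(−a(θ − b)))
Exponent: 2.0 × (-0.69 − (-0.8)) = 0.2200
1/(1 + e^{-0.2200}) = 0.5548
P = 0.24 + 0.76 × 0.5548 = 0.6616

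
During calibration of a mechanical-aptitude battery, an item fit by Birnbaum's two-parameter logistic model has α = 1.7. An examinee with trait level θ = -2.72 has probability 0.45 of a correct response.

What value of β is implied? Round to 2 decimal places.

P(θ) = 1 / (1 + exp(−α(θ − β)))
logit(0.45) = ln(0.45/0.55) = -0.2007
β = θ − logit/(α) = -2.72 − (-0.2007)/1.7000 = -2.6020

-2.60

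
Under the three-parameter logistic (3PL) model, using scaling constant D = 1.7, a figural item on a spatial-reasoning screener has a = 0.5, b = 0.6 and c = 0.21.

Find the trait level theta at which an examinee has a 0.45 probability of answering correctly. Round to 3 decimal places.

P(theta) = c + (1 − c) · 1 / (1 + exp(−D·a(theta − b)))
Remove guessing floor: (0.45 − 0.21)/(1 − 0.21) = 0.3038
logit = ln(0.3038/0.6962) = -0.8293
theta = b + logit/(1.7·a) = 0.6 + (-0.8293)/0.8500 = -0.3756

-0.376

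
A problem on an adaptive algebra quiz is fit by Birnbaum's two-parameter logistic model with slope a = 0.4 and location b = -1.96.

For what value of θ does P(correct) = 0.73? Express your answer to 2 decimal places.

P(θ) = 1 / (1 + exp(−a(θ − b)))
logit = ln(0.7300/0.2700) = 0.9946
θ = b + logit/(a) = -1.96 + 0.9946/0.4000 = 0.5266

0.53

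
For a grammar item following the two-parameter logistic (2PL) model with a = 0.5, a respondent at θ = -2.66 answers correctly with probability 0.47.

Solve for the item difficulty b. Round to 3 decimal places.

P(θ) = 1 / (1 + exp(−a(θ − b)))
logit(0.47) = ln(0.47/0.53) = -0.1201
b = θ − logit/(a) = -2.66 − (-0.1201)/0.5000 = -2.4197

-2.420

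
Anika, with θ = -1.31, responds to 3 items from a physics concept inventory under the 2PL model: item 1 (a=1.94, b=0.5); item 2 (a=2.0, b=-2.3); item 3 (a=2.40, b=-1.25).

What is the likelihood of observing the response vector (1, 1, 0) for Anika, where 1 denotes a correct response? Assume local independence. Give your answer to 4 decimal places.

0.0137

P(θ) = 1 / (1 + exp(−a(θ − b)))
P_1 = 1/(1+e^{3.5114}) = 0.0290
P_2 = 1/(1+e^{-1.9800}) = 0.8787
P_3 = 1/(1+e^{0.1440}) = 0.4641
L = P_1 × P_2 × (1−P_3) = 0.0290 × 0.8787 × 0.5359 = 0.01365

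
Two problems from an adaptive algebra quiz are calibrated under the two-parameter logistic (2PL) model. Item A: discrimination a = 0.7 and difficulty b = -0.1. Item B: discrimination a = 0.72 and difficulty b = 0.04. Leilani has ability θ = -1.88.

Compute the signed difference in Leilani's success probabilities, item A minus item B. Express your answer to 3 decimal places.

0.023

P(θ) = 1 / (1 + exp(−a(θ − b)))
P_A = 0.2234
P_B = 0.2006
P_A − P_B = 0.0228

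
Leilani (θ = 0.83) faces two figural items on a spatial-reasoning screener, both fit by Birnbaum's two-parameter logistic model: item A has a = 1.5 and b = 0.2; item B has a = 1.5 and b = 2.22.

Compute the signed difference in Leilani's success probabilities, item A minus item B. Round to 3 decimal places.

0.610

P(θ) = 1 / (1 + exp(−a(θ − b)))
P_A = 0.7201
P_B = 0.1106
P_A − P_B = 0.6095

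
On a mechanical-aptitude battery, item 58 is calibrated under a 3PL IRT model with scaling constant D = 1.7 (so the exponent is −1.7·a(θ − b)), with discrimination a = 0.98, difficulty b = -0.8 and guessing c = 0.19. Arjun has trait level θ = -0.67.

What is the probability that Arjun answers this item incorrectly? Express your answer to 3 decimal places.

0.361

P(θ) = c + (1 − c) · 1 / (1 + exp(−D·a(θ − b)))
Exponent: 1.7 × 0.98 × (-0.67 − (-0.8)) = 0.2166
1/(1 + e^{-0.2166}) = 0.5539
P = 0.19 + 0.81 × 0.5539 = 0.6387
P(incorrect) = 1 − 0.6387 = 0.3613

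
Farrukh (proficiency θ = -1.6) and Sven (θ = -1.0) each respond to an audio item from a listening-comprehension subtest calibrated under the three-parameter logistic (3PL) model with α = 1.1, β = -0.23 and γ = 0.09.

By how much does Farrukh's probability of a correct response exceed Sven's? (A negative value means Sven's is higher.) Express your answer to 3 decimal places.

-0.108

P(θ) = γ + (1 − γ) · 1 / (1 + exp(−α(θ − β)))
P(Farrukh) = 0.2551  [exponent -1.5070]
P(Sven) = 0.3631  [exponent -0.8470]
Difference = 0.2551 − 0.3631 = -0.1080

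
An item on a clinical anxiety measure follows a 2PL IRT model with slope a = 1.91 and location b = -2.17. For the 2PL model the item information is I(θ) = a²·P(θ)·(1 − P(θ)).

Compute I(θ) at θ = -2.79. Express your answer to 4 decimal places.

P = 1/(1+e^{1.1842}) = 0.2343
P(1−P) = 0.2343 × 0.7657 = 0.1794
I = a² × P(1−P) = 1.91² × 0.1794 = 0.65448

0.6545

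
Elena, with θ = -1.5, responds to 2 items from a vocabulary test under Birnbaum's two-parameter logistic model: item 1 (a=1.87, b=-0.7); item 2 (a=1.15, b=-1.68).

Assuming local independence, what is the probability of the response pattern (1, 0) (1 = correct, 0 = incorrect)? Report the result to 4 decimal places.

P(θ) = 1 / (1 + exp(−a(θ − b)))
P_1 = 1/(1+e^{1.4960}) = 0.1830
P_2 = 1/(1+e^{-0.2070}) = 0.5516
L = P_1 × (1−P_2) = 0.1830 × 0.4484 = 0.08207

0.0821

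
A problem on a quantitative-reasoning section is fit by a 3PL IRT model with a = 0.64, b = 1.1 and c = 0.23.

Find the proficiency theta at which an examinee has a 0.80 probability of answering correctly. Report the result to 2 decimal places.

P(theta) = c + (1 − c) · 1 / (1 + exp(−a(theta − b)))
Remove guessing floor: (0.80 − 0.23)/(1 − 0.23) = 0.7403
logit = ln(0.7403/0.2597) = 1.0473
theta = b + logit/(a) = 1.1 + 1.0473/0.6400 = 2.7364

2.74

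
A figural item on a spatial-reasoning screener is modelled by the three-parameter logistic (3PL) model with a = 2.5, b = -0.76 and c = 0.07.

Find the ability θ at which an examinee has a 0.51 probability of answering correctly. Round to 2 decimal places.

-0.80

P(θ) = c + (1 − c) · 1 / (1 + exp(−a(θ − b)))
Remove guessing floor: (0.51 − 0.07)/(1 − 0.07) = 0.4731
logit = ln(0.4731/0.5269) = -0.1076
θ = b + logit/(a) = -0.76 + (-0.1076)/2.5000 = -0.8031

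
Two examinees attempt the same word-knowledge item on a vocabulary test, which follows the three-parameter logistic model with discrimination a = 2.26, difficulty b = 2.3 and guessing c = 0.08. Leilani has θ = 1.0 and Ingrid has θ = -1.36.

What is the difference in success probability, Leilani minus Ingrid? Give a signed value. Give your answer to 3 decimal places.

0.046

P(θ) = c + (1 − c) · 1 / (1 + exp(−a(θ − b)))
P(Leilani) = 0.1263  [exponent -2.9380]
P(Ingrid) = 0.0802  [exponent -8.2716]
Difference = 0.1263 − 0.0802 = 0.0460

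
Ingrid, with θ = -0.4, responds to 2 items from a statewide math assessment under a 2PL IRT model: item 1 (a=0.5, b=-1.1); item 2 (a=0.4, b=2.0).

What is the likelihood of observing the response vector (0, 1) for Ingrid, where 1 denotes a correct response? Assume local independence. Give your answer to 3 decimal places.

0.114

P(θ) = 1 / (1 + exp(−a(θ − b)))
P_1 = 1/(1+e^{-0.3500}) = 0.5866
P_2 = 1/(1+e^{0.9600}) = 0.2769
L = (1−P_1) × P_2 = 0.4134 × 0.2769 = 0.11446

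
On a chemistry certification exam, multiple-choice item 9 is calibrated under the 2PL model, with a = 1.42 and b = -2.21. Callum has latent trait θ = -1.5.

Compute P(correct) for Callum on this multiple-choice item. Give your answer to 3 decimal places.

0.733

P(θ) = 1 / (1 + exp(−a(θ − b)))
Exponent: 1.42 × (-1.5 − (-2.21)) = 1.0082
1/(1 + e^{-1.0082}) = 0.7327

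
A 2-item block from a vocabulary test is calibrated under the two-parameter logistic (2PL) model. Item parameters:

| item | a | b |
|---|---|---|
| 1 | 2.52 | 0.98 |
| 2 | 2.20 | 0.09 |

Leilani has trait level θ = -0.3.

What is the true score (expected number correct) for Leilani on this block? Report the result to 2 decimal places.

0.34

P(θ) = 1 / (1 + exp(−a(θ − b)))
P_1 = 1/(1+e^{3.2256}) = 0.0382
P_2 = 1/(1+e^{0.8580}) = 0.2978
E[score] = 0.0382 + 0.2978 = 0.3360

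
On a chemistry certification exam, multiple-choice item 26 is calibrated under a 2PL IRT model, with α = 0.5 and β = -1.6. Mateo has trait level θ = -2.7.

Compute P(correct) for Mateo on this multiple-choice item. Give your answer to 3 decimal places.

0.366

P(θ) = 1 / (1 + exp(−α(θ − β)))
Exponent: 0.5 × (-2.7 − (-1.6)) = -0.5500
1/(1 + e^{0.5500}) = 0.3659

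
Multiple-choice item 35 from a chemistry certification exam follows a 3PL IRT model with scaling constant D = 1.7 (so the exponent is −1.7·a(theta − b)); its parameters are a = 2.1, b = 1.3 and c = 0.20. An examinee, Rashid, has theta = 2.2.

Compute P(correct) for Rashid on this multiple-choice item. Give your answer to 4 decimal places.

P(theta) = c + (1 − c) · 1 / (1 + exp(−D·a(theta − b)))
Exponent: 1.7 × 2.1 × (2.2 − 1.3) = 3.2130
1/(1 + e^{-3.2130}) = 0.9613
P = 0.20 + 0.80 × 0.9613 = 0.9691

0.9691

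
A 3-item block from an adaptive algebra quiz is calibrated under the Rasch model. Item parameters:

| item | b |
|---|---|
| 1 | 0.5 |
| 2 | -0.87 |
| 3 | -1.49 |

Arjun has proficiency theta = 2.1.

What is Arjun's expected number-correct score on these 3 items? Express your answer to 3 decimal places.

2.756

P(theta) = 1 / (1 + exp(−(theta − b)))
P_1 = 1/(1+e^{-1.6000}) = 0.8320
P_2 = 1/(1+e^{-2.9700}) = 0.9512
P_3 = 1/(1+e^{-3.5900}) = 0.9731
E[score] = 0.8320 + 0.9512 + 0.9731 = 2.7564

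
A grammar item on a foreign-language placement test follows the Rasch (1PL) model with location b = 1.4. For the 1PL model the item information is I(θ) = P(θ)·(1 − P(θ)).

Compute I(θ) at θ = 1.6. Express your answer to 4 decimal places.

0.2475

P = 1/(1+e^{-0.2000}) = 0.5498
P(1−P) = 0.5498 × 0.4502 = 0.2475
I = P(1−P) = 0.24752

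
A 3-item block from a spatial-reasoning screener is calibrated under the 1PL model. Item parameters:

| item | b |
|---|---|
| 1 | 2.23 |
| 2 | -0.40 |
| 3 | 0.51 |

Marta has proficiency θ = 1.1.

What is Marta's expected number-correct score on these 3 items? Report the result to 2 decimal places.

1.71

P(θ) = 1 / (1 + exp(−(θ − b)))
P_1 = 1/(1+e^{1.1300}) = 0.2442
P_2 = 1/(1+e^{-1.5000}) = 0.8176
P_3 = 1/(1+e^{-0.5900}) = 0.6434
E[score] = 0.2442 + 0.8176 + 0.6434 = 1.7051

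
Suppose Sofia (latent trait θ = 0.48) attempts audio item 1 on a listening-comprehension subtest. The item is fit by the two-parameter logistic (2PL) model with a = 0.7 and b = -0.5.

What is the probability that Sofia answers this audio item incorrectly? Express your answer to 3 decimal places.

P(θ) = 1 / (1 + exp(−a(θ − b)))
Exponent: 0.7 × (0.48 − (-0.5)) = 0.6860
1/(1 + e^{-0.6860}) = 0.6651
P(incorrect) = 1 − 0.6651 = 0.3349

0.335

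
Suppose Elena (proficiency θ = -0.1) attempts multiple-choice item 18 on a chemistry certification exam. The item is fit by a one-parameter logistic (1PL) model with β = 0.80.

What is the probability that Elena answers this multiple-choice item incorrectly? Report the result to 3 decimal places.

0.711

P(θ) = 1 / (1 + exp(−(θ − β)))
Exponent: (-0.1 − 0.80) = -0.9000
1/(1 + e^{0.9000}) = 0.2891
P = 0.2891
P(incorrect) = 1 − 0.2891 = 0.7109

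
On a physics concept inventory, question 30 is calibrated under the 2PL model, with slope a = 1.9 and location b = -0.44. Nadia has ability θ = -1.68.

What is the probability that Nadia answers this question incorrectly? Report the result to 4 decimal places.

0.9134

P(θ) = 1 / (1 + exp(−a(θ − b)))
Exponent: 1.9 × (-1.68 − (-0.44)) = -2.3560
1/(1 + e^{2.3560}) = 0.0866
P(incorrect) = 1 − 0.0866 = 0.9134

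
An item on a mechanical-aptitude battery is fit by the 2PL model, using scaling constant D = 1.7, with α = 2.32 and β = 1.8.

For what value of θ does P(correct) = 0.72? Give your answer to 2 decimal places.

2.04

P(θ) = 1 / (1 + exp(−D·α(θ − β)))
logit = ln(0.7200/0.2800) = 0.9445
θ = β + logit/(1.7·α) = 1.8 + 0.9445/3.9440 = 2.0395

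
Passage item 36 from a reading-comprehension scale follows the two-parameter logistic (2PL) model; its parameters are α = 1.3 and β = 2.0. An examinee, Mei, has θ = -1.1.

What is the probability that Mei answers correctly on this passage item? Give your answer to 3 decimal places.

P(θ) = 1 / (1 + exp(−α(θ − β)))
Exponent: 1.3 × (-1.1 − 2.0) = -4.0300
1/(1 + e^{4.0300}) = 0.0175

0.017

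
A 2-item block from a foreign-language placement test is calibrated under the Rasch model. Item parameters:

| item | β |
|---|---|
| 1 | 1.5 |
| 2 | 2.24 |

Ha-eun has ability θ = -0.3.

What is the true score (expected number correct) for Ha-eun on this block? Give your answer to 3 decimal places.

P(θ) = 1 / (1 + exp(−(θ − β)))
P_1 = 1/(1+e^{1.8000}) = 0.1419
P_2 = 1/(1+e^{2.5400}) = 0.0731
E[score] = 0.1419 + 0.0731 = 0.2150

0.215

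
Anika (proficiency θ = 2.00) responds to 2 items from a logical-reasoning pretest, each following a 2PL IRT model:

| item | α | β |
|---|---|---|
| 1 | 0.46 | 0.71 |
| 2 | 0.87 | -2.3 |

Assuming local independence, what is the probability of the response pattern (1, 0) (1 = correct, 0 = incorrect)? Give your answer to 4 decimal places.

P(θ) = 1 / (1 + exp(−α(θ − β)))
P_1 = 1/(1+e^{-0.5934}) = 0.6441
P_2 = 1/(1+e^{-3.7410}) = 0.9768
L = P_1 × (1−P_2) = 0.6441 × 0.0232 = 0.01493

0.0149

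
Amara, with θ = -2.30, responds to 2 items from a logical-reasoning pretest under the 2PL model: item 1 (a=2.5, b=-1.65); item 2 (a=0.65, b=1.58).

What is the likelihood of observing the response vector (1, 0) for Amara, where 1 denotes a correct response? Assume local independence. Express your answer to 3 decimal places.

P(θ) = 1 / (1 + exp(−a(θ − b)))
P_1 = 1/(1+e^{1.6250}) = 0.1645
P_2 = 1/(1+e^{2.5220}) = 0.0743
L = P_1 × (1−P_2) = 0.1645 × 0.9257 = 0.15229

0.152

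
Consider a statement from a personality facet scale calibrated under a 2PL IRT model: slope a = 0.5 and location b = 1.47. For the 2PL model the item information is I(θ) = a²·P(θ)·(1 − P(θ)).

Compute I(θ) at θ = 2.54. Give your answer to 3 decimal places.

P = 1/(1+e^{-0.5350}) = 0.6306
P(1−P) = 0.6306 × 0.3694 = 0.2329
I = a² × P(1−P) = 0.5² × 0.2329 = 0.05823

0.058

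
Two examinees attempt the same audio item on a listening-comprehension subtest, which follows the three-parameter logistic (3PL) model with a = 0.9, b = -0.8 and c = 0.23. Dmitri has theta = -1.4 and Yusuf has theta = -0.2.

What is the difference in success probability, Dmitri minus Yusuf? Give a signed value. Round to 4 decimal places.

-0.2030

P(theta) = c + (1 − c) · 1 / (1 + exp(−a(theta − b)))
P(Dmitri) = 0.5135  [exponent -0.5400]
P(Yusuf) = 0.7165  [exponent 0.5400]
Difference = 0.5135 − 0.7165 = -0.2030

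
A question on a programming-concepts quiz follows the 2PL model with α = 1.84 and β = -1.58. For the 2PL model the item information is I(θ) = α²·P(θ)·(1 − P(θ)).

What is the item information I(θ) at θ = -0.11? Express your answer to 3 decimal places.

0.199

P = 1/(1+e^{-2.7048}) = 0.9373
P(1−P) = 0.9373 × 0.0627 = 0.0588
I = α² × P(1−P) = 1.84² × 0.0588 = 0.19894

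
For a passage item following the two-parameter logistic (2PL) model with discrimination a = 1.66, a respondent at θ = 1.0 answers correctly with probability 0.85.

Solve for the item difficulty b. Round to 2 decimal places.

-0.04

P(θ) = 1 / (1 + exp(−a(θ − b)))
logit(0.85) = ln(0.85/0.15) = 1.7346
b = θ − logit/(a) = 1.0 − 1.7346/1.6600 = -0.0449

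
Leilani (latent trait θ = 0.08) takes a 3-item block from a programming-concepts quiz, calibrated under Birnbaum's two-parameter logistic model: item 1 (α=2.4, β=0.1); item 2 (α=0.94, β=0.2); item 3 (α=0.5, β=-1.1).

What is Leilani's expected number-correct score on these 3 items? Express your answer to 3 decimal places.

1.603

P(θ) = 1 / (1 + exp(−α(θ − β)))
P_1 = 1/(1+e^{0.0480}) = 0.4880
P_2 = 1/(1+e^{0.1128}) = 0.4718
P_3 = 1/(1+e^{-0.5900}) = 0.6434
E[score] = 0.4880 + 0.4718 + 0.6434 = 1.6032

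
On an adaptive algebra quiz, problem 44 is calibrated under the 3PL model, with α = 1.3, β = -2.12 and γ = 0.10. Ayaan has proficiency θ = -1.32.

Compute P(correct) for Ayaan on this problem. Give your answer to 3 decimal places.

P(θ) = γ + (1 − γ) · 1 / (1 + exp(−α(θ − β)))
Exponent: 1.3 × (-1.32 − (-2.12)) = 1.0400
1/(1 + e^{-1.0400}) = 0.7389
P = 0.10 + 0.90 × 0.7389 = 0.7650

0.765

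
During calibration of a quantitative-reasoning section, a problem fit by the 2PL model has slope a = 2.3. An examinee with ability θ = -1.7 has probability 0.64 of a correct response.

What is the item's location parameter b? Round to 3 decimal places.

-1.950

P(θ) = 1 / (1 + exp(−a(θ − b)))
logit(0.64) = ln(0.64/0.36) = 0.5754
b = θ − logit/(a) = -1.7 − 0.5754/2.3000 = -1.9502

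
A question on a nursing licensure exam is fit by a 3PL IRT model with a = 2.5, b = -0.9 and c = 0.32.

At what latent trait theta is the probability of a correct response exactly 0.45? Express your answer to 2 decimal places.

-1.48

P(theta) = c + (1 − c) · 1 / (1 + exp(−a(theta − b)))
Remove guessing floor: (0.45 − 0.32)/(1 − 0.32) = 0.1912
logit = ln(0.1912/0.8088) = -1.4424
theta = b + logit/(a) = -0.9 + (-1.4424)/2.5000 = -1.4770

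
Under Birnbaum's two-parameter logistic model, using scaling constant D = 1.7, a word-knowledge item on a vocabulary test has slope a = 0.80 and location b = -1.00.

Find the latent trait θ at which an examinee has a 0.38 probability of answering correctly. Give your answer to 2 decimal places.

P(θ) = 1 / (1 + exp(−D·a(θ − b)))
logit = ln(0.3800/0.6200) = -0.4895
θ = b + logit/(1.7·a) = -1.00 + (-0.4895)/1.3600 = -1.3600

-1.36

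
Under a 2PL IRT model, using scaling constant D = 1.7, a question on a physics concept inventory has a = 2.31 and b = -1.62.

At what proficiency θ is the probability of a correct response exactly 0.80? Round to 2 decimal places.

P(θ) = 1 / (1 + exp(−D·a(θ − b)))
logit = ln(0.8000/0.2000) = 1.3863
θ = b + logit/(1.7·a) = -1.62 + 1.3863/3.9270 = -1.2670

-1.27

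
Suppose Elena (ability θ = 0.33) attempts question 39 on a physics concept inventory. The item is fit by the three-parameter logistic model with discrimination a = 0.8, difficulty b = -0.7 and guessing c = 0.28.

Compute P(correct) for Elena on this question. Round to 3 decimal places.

0.780

P(θ) = c + (1 − c) · 1 / (1 + exp(−a(θ − b)))
Exponent: 0.8 × (0.33 − (-0.7)) = 0.8240
1/(1 + e^{-0.8240}) = 0.6951
P = 0.28 + 0.72 × 0.6951 = 0.7805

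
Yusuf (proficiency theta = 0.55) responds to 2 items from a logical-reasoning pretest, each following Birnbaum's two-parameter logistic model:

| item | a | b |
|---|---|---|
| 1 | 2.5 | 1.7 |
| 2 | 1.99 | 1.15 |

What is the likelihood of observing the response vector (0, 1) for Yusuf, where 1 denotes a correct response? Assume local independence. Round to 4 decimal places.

0.2201

P(theta) = 1 / (1 + exp(−a(theta − b)))
P_1 = 1/(1+e^{2.8750}) = 0.0534
P_2 = 1/(1+e^{1.1940}) = 0.2325
L = (1−P_1) × P_2 = 0.9466 × 0.2325 = 0.22013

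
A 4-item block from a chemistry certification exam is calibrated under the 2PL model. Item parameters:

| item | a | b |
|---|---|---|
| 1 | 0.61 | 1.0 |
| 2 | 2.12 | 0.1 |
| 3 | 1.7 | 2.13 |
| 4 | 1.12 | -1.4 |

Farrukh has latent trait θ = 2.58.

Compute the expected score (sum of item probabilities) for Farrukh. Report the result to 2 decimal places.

P(θ) = 1 / (1 + exp(−a(θ − b)))
P_1 = 1/(1+e^{-0.9638}) = 0.7239
P_2 = 1/(1+e^{-5.2576}) = 0.9948
P_3 = 1/(1+e^{-0.7650}) = 0.6824
P_4 = 1/(1+e^{-4.4576}) = 0.9885
E[score] = 0.7239 + 0.9948 + 0.6824 + 0.9885 = 3.3897

3.39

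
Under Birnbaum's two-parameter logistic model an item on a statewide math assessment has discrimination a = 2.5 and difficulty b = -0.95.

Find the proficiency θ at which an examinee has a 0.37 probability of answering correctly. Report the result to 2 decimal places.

-1.16

P(θ) = 1 / (1 + exp(−a(θ − b)))
logit = ln(0.3700/0.6300) = -0.5322
θ = b + logit/(a) = -0.95 + (-0.5322)/2.5000 = -1.1629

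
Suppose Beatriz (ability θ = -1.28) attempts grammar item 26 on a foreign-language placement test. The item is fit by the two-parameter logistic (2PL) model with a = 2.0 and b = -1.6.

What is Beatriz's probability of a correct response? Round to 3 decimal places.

P(θ) = 1 / (1 + exp(−a(θ − b)))
Exponent: 2.0 × (-1.28 − (-1.6)) = 0.6400
1/(1 + e^{-0.6400}) = 0.6548

0.655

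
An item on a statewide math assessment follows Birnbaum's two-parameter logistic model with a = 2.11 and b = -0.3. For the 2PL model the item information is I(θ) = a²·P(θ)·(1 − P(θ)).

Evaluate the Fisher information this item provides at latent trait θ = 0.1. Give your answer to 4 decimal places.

P = 1/(1+e^{-0.8440}) = 0.6993
P(1−P) = 0.6993 × 0.3007 = 0.2103
I = a² × P(1−P) = 2.11² × 0.2103 = 0.93617

0.9362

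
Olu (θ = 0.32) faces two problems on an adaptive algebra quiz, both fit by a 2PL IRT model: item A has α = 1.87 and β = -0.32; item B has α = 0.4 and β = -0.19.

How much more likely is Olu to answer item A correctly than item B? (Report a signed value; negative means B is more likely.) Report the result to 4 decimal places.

0.2171

P(θ) = 1 / (1 + exp(−α(θ − β)))
P_A = 0.7680
P_B = 0.5508
P_A − P_B = 0.2171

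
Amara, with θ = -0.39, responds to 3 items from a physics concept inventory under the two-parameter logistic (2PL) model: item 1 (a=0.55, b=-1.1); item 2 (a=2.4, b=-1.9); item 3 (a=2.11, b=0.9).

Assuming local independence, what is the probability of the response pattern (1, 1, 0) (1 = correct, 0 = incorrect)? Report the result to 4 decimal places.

0.5451

P(θ) = 1 / (1 + exp(−a(θ − b)))
P_1 = 1/(1+e^{-0.3905}) = 0.5964
P_2 = 1/(1+e^{-3.6240}) = 0.9740
P_3 = 1/(1+e^{2.7219}) = 0.0617
L = P_1 × P_2 × (1−P_3) = 0.5964 × 0.9740 × 0.9383 = 0.54507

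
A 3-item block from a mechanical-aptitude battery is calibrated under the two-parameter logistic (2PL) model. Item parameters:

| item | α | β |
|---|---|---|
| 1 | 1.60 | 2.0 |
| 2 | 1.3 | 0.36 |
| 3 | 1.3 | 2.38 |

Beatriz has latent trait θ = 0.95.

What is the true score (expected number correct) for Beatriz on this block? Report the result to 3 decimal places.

P(θ) = 1 / (1 + exp(−α(θ − β)))
P_1 = 1/(1+e^{1.6800}) = 0.1571
P_2 = 1/(1+e^{-0.7670}) = 0.6829
P_3 = 1/(1+e^{1.8590}) = 0.1348
E[score] = 0.1571 + 0.6829 + 0.1348 = 0.9748

0.975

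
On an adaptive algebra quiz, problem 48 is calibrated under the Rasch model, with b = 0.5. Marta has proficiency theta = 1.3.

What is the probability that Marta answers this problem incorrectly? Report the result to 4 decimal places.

0.3100

P(theta) = 1 / (1 + exp(−(theta − b)))
Exponent: (1.3 − 0.5) = 0.8000
1/(1 + e^{-0.8000}) = 0.6900
P = 0.6900
P(incorrect) = 1 − 0.6900 = 0.3100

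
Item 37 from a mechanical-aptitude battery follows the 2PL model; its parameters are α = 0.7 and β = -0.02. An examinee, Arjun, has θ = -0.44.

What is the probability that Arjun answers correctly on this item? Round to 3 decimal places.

0.427

P(θ) = 1 / (1 + exp(−α(θ − β)))
Exponent: 0.7 × (-0.44 − (-0.02)) = -0.2940
1/(1 + e^{0.2940}) = 0.4270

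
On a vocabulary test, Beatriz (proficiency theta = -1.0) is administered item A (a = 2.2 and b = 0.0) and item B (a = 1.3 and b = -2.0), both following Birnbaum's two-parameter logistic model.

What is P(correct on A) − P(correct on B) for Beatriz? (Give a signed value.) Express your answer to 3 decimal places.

P(theta) = 1 / (1 + exp(−a(theta − b)))
P_A = 0.0998
P_B = 0.7858
P_A − P_B = -0.6861

-0.686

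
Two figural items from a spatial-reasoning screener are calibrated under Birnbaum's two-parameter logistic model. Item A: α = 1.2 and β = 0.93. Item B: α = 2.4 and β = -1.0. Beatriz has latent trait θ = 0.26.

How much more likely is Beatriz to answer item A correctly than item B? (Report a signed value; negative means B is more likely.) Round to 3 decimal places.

P(θ) = 1 / (1 + exp(−α(θ − β)))
P_A = 0.3092
P_B = 0.9536
P_A − P_B = -0.6445

-0.644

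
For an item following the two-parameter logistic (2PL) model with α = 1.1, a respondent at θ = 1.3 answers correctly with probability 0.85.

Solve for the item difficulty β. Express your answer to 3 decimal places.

P(θ) = 1 / (1 + exp(−α(θ − β)))
logit(0.85) = ln(0.85/0.15) = 1.7346
β = θ − logit/(α) = 1.3 − 1.7346/1.1000 = -0.2769

-0.277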